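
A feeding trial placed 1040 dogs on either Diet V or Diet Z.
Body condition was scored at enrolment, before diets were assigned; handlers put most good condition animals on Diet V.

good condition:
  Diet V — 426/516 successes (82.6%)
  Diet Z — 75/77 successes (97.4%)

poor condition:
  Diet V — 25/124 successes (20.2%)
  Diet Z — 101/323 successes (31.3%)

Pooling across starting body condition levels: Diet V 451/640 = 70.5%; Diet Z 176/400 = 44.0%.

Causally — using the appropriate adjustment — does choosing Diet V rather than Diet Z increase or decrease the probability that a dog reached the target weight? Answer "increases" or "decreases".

The imbalance in starting body condition arose from how dogs were allocated, not from anything the diet did; and starting body condition independently affects the outcome. The pooled gap is confounded — condition on starting body condition.
Within each level — good condition: 82.6% vs 97.4%; poor condition: 20.2% vs 31.3% — Diet Z is higher every time.

decreases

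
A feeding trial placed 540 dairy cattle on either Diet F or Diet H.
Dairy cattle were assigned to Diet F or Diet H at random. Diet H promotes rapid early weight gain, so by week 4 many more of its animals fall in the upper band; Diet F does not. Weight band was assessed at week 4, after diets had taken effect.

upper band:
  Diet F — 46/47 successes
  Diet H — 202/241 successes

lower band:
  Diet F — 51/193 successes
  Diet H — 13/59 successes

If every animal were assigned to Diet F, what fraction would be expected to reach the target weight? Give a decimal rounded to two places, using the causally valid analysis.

Week-4 weight band is recorded after the diet and is itself shifted by it — it sits on the causal path from diet to outcome. Conditioning on a mediator would strip out part of the effect we want; the pooled comparison gives the total causal effect.
So P(outcome | do(Diet F)) is just the pooled rate for Diet F: 97/240 = 0.404.

0.40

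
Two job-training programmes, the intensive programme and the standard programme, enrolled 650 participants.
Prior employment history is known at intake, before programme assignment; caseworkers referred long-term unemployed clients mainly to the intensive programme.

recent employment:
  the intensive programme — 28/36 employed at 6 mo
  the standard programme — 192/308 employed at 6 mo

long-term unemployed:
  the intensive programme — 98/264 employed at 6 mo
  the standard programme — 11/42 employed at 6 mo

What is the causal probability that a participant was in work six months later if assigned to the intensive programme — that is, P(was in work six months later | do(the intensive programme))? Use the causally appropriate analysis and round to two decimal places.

The stratified and pooled comparisons disagree (the intensive programme wins within each prior employment history; the standard programme wins overall), so the answer turns on the causal role of prior employment history.
Nothing the programme does changes prior employment history; the imbalance is an allocation artefact. With prior employment history also predicting the outcome, the pooled figure is confounded, and the within-stratum comparison is the causal one.
Standardising the intensive programme to the population prior employment history mix: 0.529·28/36 + 0.471·98/264 = 0.586.

0.59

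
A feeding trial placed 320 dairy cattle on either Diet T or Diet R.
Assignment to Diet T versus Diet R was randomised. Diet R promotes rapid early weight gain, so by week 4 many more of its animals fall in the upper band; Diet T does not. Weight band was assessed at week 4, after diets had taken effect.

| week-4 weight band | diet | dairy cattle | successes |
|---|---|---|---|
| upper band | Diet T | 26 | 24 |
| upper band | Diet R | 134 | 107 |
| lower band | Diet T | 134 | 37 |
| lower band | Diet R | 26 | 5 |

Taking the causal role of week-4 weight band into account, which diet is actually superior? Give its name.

Because the diet influences week-4 weight band, week-4 weight band is a post-treatment mediator, not a confounder. Stratifying on it would bias the estimate; the causal effect is the crude pooled difference.
Pooled: Diet T 38.1% vs Diet R 70.0%; Diet R is higher overall.

Diet R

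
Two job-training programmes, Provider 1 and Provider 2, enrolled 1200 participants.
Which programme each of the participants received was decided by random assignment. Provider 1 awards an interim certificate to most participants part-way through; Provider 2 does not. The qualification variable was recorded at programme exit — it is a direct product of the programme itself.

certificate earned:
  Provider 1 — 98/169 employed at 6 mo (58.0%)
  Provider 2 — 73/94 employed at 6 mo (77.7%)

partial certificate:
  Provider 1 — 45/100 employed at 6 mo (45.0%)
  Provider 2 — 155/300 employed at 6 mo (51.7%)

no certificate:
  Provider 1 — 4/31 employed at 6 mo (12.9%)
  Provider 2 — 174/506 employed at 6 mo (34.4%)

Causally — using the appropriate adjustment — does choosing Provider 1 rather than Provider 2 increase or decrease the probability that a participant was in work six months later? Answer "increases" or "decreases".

increases

The distribution of qualification attained during the programme is itself part of what the programme does — it is an intermediate outcome. Holding it fixed would remove that part of the effect; the total effect is the pooled difference.
Pooled: Provider 1 49.0% vs Provider 2 44.7%; Provider 1 is higher overall.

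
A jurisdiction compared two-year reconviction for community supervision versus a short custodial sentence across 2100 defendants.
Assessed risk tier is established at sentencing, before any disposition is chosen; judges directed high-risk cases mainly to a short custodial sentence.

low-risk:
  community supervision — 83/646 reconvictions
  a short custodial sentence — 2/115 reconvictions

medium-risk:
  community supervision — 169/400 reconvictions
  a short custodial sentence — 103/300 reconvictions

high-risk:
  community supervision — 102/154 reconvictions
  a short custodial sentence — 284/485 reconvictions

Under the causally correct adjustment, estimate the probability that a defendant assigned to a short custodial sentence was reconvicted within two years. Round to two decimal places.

Within every assessed risk tier level a short custodial sentence has the lower rate, yet pooled community supervision does — Simpson's reversal.
Assessed risk tier satisfies the back-door criterion: it is not a descendant of the disposition, and it blocks the spurious path from disposition to outcome. Adjusting for it (i.e., using the within-assessed risk tier rates) gives the causal effect.
Standardising a short custodial sentence to the population assessed risk tier mix: 0.362·2/115 + 0.333·103/300 + 0.304·284/485 = 0.299.

0.30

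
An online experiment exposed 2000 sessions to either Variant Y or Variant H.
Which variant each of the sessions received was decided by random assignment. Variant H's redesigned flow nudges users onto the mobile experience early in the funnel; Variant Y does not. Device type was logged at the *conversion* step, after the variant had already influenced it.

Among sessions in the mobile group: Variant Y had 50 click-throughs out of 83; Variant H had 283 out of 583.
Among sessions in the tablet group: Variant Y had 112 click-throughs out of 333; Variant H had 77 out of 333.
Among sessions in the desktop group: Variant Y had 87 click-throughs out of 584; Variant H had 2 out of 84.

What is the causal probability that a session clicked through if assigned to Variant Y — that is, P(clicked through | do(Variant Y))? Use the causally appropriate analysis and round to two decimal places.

0.25

The device type-specific comparison favours Variant Y throughout, but the pooled figures favour Variant H. The question is whether to condition on device type.
Because the variant influences device type, device type is a post-treatment mediator, not a confounder. Stratifying on it would bias the estimate; the causal effect is the crude pooled difference.
So P(outcome | do(Variant Y)) is just the pooled rate for Variant Y: 249/1000 = 0.249.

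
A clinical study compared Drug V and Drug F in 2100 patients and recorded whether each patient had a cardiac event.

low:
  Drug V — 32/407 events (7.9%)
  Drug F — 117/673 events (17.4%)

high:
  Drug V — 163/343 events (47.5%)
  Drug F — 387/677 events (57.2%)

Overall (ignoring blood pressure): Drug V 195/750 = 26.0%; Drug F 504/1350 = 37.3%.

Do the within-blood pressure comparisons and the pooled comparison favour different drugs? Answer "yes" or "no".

Within each blood pressure level (low 7.9% vs 17.4%; high 47.5% vs 57.2%), Drug V has the lower rate every time. Pooled: 26.0% vs 37.3% — Drug V has the lower rate overall. They agree.

no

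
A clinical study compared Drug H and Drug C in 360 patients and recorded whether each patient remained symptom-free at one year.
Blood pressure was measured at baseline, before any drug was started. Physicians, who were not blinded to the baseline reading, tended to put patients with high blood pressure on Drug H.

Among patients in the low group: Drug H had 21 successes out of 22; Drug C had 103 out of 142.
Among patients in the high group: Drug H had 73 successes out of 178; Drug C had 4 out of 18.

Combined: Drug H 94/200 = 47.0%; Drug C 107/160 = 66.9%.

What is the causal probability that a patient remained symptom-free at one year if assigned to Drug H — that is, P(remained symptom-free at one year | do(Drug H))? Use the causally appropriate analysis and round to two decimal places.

Within every blood pressure level Drug H has the higher rate, yet pooled Drug C does — Simpson's reversal.
Here blood pressure is a common cause — it drives both which drug a case falls under and the outcome. The crude comparison mixes populations; the stratum-specific rates are the causally relevant ones.
Standardising Drug H to the population blood pressure mix: 0.456·21/22 + 0.544·73/178 = 0.658.

0.66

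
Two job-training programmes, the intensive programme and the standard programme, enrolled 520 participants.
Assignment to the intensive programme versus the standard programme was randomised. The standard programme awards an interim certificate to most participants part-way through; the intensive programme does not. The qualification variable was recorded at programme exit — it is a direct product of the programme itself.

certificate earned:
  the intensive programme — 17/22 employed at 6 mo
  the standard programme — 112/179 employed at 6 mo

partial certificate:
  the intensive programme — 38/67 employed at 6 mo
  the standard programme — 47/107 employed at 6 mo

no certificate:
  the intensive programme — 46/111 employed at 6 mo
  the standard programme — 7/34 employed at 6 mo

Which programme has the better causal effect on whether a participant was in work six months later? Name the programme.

The qualification attained during the programme-specific comparison favours the intensive programme throughout, but the pooled figures favour the standard programme. The question is whether to condition on qualification attained during the programme.
Qualification attained during the programme is recorded after the programme and is itself shifted by it — it sits on the causal path from programme to outcome. Conditioning on a mediator would strip out part of the effect we want; the pooled comparison gives the total causal effect.
Pooled: the intensive programme 50.5% vs the standard programme 51.9%; the standard programme is higher overall.

the standard programme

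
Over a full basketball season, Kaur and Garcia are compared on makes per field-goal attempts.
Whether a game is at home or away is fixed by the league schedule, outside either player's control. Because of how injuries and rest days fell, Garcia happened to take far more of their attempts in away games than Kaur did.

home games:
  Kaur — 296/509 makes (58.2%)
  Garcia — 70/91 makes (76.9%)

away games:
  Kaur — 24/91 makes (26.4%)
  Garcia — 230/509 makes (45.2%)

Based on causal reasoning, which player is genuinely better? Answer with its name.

Within every game venue level Garcia has the higher rate, yet pooled Kaur does — Simpson's reversal.
Game venue is set before the player has any effect — it is not caused by the player — and it independently drives the outcome. That makes it a confounder, so the causal comparison is within game venue levels.
Within each level — home games: 58.2% vs 76.9%; away games: 26.4% vs 45.2% — Garcia is higher every time.

Garcia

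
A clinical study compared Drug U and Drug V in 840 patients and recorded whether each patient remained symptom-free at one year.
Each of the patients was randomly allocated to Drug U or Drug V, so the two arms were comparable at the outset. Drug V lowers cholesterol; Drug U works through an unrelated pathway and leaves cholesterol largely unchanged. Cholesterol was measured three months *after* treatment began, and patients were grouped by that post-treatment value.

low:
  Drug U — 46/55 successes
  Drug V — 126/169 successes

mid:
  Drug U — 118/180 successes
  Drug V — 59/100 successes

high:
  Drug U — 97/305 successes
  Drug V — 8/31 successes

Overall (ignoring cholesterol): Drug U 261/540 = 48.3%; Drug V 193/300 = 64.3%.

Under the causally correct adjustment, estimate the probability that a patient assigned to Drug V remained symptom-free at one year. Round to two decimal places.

Drug U is higher inside every cholesterol stratum but Drug V is higher in aggregate. Whether to stratify depends on how cholesterol relates to the drug.
Cholesterol here is a post-treatment variable shaped by the drug; conditioning on it would introduce bias rather than remove it. The overall comparison is the causal one.
So P(outcome | do(Drug V)) is just the pooled rate for Drug V: 193/300 = 0.643.

0.64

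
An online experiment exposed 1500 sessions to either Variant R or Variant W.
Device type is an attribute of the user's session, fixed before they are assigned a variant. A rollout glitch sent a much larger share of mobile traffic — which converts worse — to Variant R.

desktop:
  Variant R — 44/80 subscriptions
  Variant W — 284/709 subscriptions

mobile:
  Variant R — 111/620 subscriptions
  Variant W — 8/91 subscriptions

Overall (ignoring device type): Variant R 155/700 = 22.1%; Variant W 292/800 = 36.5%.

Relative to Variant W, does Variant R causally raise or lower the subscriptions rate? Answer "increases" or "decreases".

The imbalance in device type arose from how sessions were allocated, not from anything the variant did; and device type independently affects the outcome. The pooled gap is confounded — condition on device type.
Within each level — desktop: 55.0% vs 40.1%; mobile: 17.9% vs 8.8% — Variant R is higher every time.

increases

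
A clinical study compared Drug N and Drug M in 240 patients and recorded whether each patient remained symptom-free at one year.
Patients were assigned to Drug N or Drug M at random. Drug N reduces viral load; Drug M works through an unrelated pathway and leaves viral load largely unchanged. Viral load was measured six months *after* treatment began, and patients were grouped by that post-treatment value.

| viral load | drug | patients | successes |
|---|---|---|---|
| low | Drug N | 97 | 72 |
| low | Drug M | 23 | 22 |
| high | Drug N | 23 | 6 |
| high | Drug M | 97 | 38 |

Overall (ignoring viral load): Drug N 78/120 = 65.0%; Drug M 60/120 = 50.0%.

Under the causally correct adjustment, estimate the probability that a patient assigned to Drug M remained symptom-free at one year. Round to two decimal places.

Because the drug influences viral load, viral load is a post-treatment mediator, not a confounder. Stratifying on it would bias the estimate; the causal effect is the crude pooled difference.
So P(outcome | do(Drug M)) is just the pooled rate for Drug M: 60/120 = 0.500.

0.50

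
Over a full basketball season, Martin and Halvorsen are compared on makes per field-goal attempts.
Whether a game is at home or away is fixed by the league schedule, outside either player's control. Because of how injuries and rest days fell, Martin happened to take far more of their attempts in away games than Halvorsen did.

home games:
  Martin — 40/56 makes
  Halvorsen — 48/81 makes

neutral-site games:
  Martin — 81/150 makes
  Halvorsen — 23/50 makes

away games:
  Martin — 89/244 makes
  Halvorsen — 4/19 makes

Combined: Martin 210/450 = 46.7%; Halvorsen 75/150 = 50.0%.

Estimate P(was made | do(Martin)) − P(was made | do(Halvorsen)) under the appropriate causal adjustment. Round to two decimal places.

+0.12

Here game venue is a common cause — it drives both which player a case falls under and the outcome. The crude comparison mixes populations; the stratum-specific rates are the causally relevant ones.
Adjusting over the population distribution of game venue: 0.228·(0.714−0.593) + 0.333·(0.540−0.460) + 0.438·(0.365−0.211) = +0.122.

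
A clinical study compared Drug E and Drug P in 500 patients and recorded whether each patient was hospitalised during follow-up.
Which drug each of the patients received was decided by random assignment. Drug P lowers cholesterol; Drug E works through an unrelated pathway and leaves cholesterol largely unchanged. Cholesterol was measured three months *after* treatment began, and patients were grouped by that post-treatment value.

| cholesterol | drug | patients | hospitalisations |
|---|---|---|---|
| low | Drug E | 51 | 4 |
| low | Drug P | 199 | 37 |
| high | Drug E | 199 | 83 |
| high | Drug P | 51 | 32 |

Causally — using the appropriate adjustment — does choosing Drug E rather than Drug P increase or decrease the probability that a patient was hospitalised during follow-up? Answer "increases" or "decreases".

increases

Cholesterol is recorded after the drug and is itself shifted by it — it sits on the causal path from drug to outcome. Conditioning on a mediator would strip out part of the effect we want; the pooled comparison gives the total causal effect.
Pooled: Drug E 34.8% vs Drug P 27.6%; Drug P is lower overall.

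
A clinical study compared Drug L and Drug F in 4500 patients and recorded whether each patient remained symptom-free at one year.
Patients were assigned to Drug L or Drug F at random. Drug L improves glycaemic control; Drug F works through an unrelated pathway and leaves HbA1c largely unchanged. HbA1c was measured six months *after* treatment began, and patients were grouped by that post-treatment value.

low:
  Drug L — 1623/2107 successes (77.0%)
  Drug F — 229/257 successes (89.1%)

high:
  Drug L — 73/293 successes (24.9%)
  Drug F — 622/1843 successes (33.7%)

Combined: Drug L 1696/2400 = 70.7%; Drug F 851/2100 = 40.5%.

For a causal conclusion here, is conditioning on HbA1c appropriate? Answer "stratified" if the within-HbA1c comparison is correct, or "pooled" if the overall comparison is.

The HbA1c-specific comparison favours Drug F throughout, but the pooled figures favour Drug L. The question is whether to condition on HbA1c.
Stratifying would compare drugs among patients the drugs themselves sorted into HbA1c groups — a form of selection on an intermediate. The unconditioned pooled rates give the total causal effect.
Pooled: Drug L 70.7% vs Drug F 40.5%; Drug L is higher overall.

pooled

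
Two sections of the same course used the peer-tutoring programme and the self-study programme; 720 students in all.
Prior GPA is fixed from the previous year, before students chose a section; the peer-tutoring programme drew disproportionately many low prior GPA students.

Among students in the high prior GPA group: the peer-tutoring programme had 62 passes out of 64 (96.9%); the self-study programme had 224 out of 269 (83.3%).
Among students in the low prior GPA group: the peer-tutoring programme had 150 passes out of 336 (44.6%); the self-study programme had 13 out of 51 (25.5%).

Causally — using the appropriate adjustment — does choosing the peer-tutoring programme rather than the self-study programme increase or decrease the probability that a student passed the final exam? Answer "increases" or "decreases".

increases

the peer-tutoring programme is higher inside every prior GPA band stratum but the self-study programme is higher in aggregate. Whether to stratify depends on how prior GPA band relates to the teaching method.
Nothing the teaching method does changes prior GPA band; the imbalance is an allocation artefact. With prior GPA band also predicting the outcome, the pooled figure is confounded, and the within-stratum comparison is the causal one.
Within each level — high prior GPA: 96.9% vs 83.3%; low prior GPA: 44.6% vs 25.5% — the peer-tutoring programme is higher every time.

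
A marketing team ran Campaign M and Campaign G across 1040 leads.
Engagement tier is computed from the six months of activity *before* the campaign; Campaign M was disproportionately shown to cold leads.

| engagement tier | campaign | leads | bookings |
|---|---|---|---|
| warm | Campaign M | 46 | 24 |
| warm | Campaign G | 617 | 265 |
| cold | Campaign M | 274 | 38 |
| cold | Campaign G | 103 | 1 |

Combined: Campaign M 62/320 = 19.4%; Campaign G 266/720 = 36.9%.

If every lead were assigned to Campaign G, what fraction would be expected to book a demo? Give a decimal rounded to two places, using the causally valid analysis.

The stratified and pooled comparisons disagree (Campaign M wins within each engagement tier; Campaign G wins overall), so the answer turns on the causal role of engagement tier.
Nothing the campaign does changes engagement tier; the imbalance is an allocation artefact. With engagement tier also predicting the outcome, the pooled figure is confounded, and the within-stratum comparison is the causal one.
Standardising Campaign G to the population engagement tier mix: 0.637·265/617 + 0.362·1/103 = 0.277.

0.28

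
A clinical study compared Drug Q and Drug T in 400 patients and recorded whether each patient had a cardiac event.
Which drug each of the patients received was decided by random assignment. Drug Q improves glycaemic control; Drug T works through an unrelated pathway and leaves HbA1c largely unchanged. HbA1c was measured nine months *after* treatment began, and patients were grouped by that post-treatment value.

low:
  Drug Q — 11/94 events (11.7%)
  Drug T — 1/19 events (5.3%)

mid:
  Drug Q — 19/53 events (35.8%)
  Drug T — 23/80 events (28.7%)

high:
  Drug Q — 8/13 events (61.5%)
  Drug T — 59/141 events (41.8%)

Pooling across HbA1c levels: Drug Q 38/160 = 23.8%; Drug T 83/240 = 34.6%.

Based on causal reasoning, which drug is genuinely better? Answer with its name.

Drug Q

HbA1c is recorded after the drug and is itself shifted by it — it sits on the causal path from drug to outcome. Conditioning on a mediator would strip out part of the effect we want; the pooled comparison gives the total causal effect.
Pooled: Drug Q 23.8% vs Drug T 34.6%; Drug Q is lower overall.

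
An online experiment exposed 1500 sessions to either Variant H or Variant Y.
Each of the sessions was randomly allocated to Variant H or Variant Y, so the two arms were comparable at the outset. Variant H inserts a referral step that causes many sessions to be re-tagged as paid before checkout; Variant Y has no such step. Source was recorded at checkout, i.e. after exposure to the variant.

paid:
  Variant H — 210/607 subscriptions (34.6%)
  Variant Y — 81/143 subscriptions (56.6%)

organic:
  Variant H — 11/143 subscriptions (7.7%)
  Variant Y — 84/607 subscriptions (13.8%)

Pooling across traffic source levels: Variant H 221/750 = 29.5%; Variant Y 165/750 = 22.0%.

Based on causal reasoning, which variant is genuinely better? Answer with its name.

Stratifying would compare variants among sessions the variants themselves sorted into traffic source groups — a form of selection on an intermediate. The unconditioned pooled rates give the total causal effect.
Pooled: Variant H 29.5% vs Variant Y 22.0%; Variant H is higher overall.

Variant H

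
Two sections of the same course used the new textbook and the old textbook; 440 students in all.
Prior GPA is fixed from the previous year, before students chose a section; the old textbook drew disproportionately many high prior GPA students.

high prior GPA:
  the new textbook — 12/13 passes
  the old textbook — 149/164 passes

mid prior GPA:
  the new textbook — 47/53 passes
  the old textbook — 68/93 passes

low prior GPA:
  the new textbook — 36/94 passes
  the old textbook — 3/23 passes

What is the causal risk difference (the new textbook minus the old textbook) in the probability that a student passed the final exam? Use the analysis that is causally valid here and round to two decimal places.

+0.12

Within every prior GPA band level the new textbook has the higher rate, yet pooled the old textbook does — Simpson's reversal.
Here prior GPA band is a common cause — it drives both which teaching method a case falls under and the outcome. The crude comparison mixes populations; the stratum-specific rates are the causally relevant ones.
Adjusting over the population distribution of prior GPA band: 0.402·(0.923−0.909) + 0.332·(0.887−0.731) + 0.266·(0.383−0.130) = +0.125.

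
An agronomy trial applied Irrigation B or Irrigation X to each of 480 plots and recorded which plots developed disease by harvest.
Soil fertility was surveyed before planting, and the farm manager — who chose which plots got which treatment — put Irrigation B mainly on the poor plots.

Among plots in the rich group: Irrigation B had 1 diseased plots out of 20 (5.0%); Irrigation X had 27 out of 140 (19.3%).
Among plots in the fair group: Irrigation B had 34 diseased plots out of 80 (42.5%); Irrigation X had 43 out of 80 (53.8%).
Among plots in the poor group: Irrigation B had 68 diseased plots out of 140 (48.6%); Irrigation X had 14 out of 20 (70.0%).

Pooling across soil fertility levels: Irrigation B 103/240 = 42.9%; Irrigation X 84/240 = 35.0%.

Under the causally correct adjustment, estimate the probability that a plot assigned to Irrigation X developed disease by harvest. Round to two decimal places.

0.48

Nothing the irrigation does changes soil fertility; the imbalance is an allocation artefact. With soil fertility also predicting the outcome, the pooled figure is confounded, and the within-stratum comparison is the causal one.
Standardising Irrigation X to the population soil fertility mix: 0.333·27/140 + 0.333·43/80 + 0.333·14/20 = 0.477.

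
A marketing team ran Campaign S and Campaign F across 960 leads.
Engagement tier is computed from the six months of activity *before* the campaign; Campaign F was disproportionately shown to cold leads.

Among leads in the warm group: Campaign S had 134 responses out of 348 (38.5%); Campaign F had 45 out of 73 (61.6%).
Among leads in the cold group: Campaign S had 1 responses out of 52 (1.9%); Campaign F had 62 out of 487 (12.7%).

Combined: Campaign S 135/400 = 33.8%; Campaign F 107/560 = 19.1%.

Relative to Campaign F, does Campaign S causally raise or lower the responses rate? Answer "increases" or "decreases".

The stratified and pooled comparisons disagree (Campaign F wins within each engagement tier; Campaign S wins overall), so the answer turns on the causal role of engagement tier.
Engagement tier differs across campaigns for reasons unrelated to any effect of the campaign itself, and it separately predicts the outcome — a classic confounder. We must compare within engagement tier levels.
Within each level — warm: 38.5% vs 61.6%; cold: 1.9% vs 12.7% — Campaign F is higher every time.

decreases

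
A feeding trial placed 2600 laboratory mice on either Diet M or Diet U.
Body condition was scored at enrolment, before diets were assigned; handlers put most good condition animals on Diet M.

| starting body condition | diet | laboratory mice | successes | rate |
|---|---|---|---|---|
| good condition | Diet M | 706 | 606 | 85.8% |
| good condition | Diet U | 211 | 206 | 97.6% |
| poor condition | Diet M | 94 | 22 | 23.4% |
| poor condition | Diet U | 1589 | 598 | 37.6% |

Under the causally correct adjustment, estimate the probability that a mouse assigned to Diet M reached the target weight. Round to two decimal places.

0.45

Starting body condition satisfies the back-door criterion: it is not a descendant of the diet, and it blocks the spurious path from diet to outcome. Adjusting for it (i.e., using the within-starting body condition rates) gives the causal effect.
Standardising Diet M to the population starting body condition mix: 0.353·606/706 + 0.647·22/94 = 0.454.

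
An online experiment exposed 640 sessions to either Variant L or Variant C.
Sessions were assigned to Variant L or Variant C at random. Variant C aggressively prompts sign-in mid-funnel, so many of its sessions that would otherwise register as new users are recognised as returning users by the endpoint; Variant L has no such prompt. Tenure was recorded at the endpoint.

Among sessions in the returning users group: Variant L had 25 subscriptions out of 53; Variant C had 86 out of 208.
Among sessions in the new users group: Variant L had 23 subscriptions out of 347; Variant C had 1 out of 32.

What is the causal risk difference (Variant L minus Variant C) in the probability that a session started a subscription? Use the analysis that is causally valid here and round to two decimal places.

User tenure lies on the pathway variant → user tenure → outcome, so adjusting for it blocks the indirect effect. For the total causal effect of variant, use the unadjusted pooled rates.
The causal difference is the pooled difference: 0.120 − 0.362 = -0.242.

-0.24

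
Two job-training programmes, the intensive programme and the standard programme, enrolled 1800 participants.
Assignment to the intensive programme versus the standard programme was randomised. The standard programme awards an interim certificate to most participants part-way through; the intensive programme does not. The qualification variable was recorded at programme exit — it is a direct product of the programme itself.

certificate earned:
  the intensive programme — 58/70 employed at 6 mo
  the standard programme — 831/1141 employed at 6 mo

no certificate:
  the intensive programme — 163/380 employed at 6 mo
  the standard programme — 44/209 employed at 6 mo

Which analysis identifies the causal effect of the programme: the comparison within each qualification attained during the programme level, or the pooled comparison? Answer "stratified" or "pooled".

Stratifying would compare programmes among participants the programmes themselves sorted into qualification attained during the programme groups — a form of selection on an intermediate. The unconditioned pooled rates give the total causal effect.
Pooled: the intensive programme 49.1% vs the standard programme 64.8%; the standard programme is higher overall.

pooled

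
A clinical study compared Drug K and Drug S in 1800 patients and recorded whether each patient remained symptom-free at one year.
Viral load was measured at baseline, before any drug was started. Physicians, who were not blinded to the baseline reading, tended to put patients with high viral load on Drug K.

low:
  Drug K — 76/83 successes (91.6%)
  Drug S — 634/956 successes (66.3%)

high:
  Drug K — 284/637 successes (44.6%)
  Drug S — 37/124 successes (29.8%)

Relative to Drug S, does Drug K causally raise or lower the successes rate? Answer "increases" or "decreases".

The stratified and pooled comparisons disagree (Drug K wins within each viral load; Drug S wins overall), so the answer turns on the causal role of viral load.
The imbalance in viral load arose from how patients were allocated, not from anything the drug did; and viral load independently affects the outcome. The pooled gap is confounded — condition on viral load.
Within each level — low: 91.6% vs 66.3%; high: 44.6% vs 29.8% — Drug K is higher every time.

increases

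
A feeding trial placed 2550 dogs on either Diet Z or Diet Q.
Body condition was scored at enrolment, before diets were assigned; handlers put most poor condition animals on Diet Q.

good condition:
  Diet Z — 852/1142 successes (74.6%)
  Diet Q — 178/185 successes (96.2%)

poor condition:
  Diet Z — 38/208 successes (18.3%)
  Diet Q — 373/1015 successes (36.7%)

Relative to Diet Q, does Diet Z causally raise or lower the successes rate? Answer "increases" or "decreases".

The stratified and pooled comparisons disagree (Diet Q wins within each starting body condition; Diet Z wins overall), so the answer turns on the causal role of starting body condition.
Starting body condition satisfies the back-door criterion: it is not a descendant of the diet, and it blocks the spurious path from diet to outcome. Adjusting for it (i.e., using the within-starting body condition rates) gives the causal effect.
Within each level — good condition: 74.6% vs 96.2%; poor condition: 18.3% vs 36.7% — Diet Q is higher every time.

decreases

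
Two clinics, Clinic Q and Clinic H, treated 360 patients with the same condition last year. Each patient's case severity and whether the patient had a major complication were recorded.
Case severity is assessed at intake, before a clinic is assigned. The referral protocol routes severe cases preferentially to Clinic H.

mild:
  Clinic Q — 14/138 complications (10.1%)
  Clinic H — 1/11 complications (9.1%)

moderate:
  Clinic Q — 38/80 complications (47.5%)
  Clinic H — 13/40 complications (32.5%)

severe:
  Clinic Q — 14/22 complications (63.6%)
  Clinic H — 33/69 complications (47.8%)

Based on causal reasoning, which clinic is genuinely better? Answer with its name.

Nothing the clinic does changes case severity; the imbalance is an allocation artefact. With case severity also predicting the outcome, the pooled figure is confounded, and the within-stratum comparison is the causal one.
Within each level — mild: 10.1% vs 9.1%; moderate: 47.5% vs 32.5%; severe: 63.6% vs 47.8% — Clinic H is lower every time.

Clinic H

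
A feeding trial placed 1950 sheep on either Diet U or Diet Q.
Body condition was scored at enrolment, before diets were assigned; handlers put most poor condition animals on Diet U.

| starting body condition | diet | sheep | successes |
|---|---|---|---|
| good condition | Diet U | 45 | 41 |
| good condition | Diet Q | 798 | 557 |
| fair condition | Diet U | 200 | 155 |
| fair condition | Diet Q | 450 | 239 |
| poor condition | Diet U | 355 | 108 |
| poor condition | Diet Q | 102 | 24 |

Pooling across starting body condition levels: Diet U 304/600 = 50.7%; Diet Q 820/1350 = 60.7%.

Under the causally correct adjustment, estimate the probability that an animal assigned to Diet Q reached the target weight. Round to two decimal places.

Since starting body condition is a pre-existing factor (not a product of the diet) and it affects the outcome on its own, it is a confounder. The stratified rates, not the pooled rate, identify the causal effect.
Standardising Diet Q to the population starting body condition mix: 0.432·557/798 + 0.333·239/450 + 0.234·24/102 = 0.534.

0.53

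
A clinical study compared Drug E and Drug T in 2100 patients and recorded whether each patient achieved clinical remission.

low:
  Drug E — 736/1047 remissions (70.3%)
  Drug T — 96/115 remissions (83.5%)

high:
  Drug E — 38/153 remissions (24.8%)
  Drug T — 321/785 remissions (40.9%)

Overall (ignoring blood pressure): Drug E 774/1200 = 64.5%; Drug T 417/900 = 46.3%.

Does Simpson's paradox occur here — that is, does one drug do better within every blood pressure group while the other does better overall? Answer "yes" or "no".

yes

Within each blood pressure level (low 70.3% vs 83.5%; high 24.8% vs 40.9%), Drug T has the higher rate every time. Pooled: 64.5% vs 46.3% — Drug E has the higher rate overall. The two comparisons disagree.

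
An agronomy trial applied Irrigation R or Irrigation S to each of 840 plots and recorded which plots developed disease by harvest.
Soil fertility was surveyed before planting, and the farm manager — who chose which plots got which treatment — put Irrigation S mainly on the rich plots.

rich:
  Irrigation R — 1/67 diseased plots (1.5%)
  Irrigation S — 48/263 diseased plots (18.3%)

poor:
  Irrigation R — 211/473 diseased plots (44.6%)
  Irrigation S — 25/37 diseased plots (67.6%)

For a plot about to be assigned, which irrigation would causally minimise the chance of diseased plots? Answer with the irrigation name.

The stratified and pooled comparisons disagree (Irrigation R wins within each soil fertility; Irrigation S wins overall), so the answer turns on the causal role of soil fertility.
The imbalance in soil fertility arose from how plots were allocated, not from anything the irrigation did; and soil fertility independently affects the outcome. The pooled gap is confounded — condition on soil fertility.
Within each level — rich: 1.5% vs 18.3%; poor: 44.6% vs 67.6% — Irrigation R is lower every time.

Irrigation R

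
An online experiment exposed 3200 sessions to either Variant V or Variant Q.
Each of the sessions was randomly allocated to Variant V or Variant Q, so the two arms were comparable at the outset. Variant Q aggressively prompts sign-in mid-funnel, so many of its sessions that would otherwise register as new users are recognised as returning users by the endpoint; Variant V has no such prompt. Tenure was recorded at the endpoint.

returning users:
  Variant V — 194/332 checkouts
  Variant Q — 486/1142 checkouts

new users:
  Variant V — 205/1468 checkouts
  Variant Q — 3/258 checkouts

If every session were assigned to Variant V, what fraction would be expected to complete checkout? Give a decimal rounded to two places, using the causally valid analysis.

The distribution of user tenure is itself part of what the variant does — it is an intermediate outcome. Holding it fixed would remove that part of the effect; the total effect is the pooled difference.
So P(outcome | do(Variant V)) is just the pooled rate for Variant V: 399/1800 = 0.222.

0.22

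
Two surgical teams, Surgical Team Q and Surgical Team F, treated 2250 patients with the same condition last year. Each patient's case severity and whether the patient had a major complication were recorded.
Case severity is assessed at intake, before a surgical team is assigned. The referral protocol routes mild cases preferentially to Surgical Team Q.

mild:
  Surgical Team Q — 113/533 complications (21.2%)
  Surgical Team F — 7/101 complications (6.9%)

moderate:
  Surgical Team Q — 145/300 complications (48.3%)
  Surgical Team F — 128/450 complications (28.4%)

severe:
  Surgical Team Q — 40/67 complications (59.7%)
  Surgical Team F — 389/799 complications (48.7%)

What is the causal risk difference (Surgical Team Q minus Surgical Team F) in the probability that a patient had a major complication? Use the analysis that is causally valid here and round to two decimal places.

+0.15

Surgical Team F is lower inside every case severity stratum but Surgical Team Q is lower in aggregate. Whether to stratify depends on how case severity relates to the surgical team.
The imbalance in case severity arose from how patients were allocated, not from anything the surgical team did; and case severity independently affects the outcome. The pooled gap is confounded — condition on case severity.
Adjusting over the population distribution of case severity: 0.282·(0.212−0.069) + 0.333·(0.483−0.284) + 0.385·(0.597−0.487) = +0.149.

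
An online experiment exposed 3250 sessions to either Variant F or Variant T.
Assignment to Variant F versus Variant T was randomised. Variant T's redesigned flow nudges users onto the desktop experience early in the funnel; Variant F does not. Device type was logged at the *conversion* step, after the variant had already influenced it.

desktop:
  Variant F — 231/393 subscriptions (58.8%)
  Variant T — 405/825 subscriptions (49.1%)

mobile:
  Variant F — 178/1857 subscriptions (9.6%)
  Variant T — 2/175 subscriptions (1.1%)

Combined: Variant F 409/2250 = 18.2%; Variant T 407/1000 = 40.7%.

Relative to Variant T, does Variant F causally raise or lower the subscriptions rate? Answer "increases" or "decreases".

decreases

Within every device type level Variant F has the higher rate, yet pooled Variant T does — Simpson's reversal.
Device type is downstream of the variant. One should not condition on a consequence of treatment, so the overall rates are the right comparison.
Pooled: Variant F 18.2% vs Variant T 40.7%; Variant T is higher overall.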